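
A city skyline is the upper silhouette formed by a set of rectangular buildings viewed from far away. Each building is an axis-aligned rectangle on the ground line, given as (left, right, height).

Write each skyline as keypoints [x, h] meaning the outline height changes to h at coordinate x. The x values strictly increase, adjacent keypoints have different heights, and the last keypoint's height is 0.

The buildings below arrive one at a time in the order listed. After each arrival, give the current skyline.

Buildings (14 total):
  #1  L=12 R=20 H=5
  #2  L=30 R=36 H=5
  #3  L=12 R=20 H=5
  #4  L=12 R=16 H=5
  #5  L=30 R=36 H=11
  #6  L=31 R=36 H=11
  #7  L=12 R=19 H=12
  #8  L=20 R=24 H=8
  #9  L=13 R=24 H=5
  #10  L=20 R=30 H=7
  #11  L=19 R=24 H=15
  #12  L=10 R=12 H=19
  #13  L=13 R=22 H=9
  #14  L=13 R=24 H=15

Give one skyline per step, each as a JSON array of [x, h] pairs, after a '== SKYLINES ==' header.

== SKYLINES ==
[[12,5],[20,0]]
[[12,5],[20,0],[30,5],[36,0]]
[[12,5],[20,0],[30,5],[36,0]]
[[12,5],[20,0],[30,5],[36,0]]
[[12,5],[20,0],[30,11],[36,0]]
[[12,5],[20,0],[30,11],[36,0]]
[[12,12],[19,5],[20,0],[30,11],[36,0]]
[[12,12],[19,5],[20,8],[24,0],[30,11],[36,0]]
[[12,12],[19,5],[20,8],[24,0],[30,11],[36,0]]
[[12,12],[19,5],[20,8],[24,7],[30,11],[36,0]]
[[12,12],[19,15],[24,7],[30,11],[36,0]]
[[10,19],[12,12],[19,15],[24,7],[30,11],[36,0]]
[[10,19],[12,12],[19,15],[24,7],[30,11],[36,0]]
[[10,19],[12,12],[13,15],[24,7],[30,11],[36,0]]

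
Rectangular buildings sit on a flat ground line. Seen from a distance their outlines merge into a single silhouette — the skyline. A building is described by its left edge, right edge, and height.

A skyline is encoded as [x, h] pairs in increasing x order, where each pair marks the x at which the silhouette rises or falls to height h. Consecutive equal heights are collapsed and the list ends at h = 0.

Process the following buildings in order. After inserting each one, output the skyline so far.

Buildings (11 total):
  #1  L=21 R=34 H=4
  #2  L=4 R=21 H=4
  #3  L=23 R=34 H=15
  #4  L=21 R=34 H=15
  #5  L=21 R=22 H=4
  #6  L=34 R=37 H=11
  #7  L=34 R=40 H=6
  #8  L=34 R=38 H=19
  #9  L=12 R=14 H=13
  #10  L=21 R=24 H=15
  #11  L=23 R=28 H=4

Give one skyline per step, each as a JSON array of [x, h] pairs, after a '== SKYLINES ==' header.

== SKYLINES ==
[[21,4],[34,0]]
[[4,4],[34,0]]
[[4,4],[23,15],[34,0]]
[[4,4],[21,15],[34,0]]
[[4,4],[21,15],[34,0]]
[[4,4],[21,15],[34,11],[37,0]]
[[4,4],[21,15],[34,11],[37,6],[40,0]]
[[4,4],[21,15],[34,19],[38,6],[40,0]]
[[4,4],[12,13],[14,4],[21,15],[34,19],[38,6],[40,0]]
[[4,4],[12,13],[14,4],[21,15],[34,19],[38,6],[40,0]]
[[4,4],[12,13],[14,4],[21,15],[34,19],[38,6],[40,0]]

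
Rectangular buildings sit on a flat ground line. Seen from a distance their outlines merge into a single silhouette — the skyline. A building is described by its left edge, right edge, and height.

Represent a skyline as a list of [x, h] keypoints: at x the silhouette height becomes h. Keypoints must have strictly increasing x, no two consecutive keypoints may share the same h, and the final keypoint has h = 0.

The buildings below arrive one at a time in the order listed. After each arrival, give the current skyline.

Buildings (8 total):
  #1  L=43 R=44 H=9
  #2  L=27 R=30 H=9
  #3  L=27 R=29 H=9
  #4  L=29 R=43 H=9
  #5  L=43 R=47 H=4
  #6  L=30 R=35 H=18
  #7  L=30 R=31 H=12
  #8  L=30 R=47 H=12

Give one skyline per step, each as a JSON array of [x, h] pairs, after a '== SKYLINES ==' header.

== SKYLINES ==
[[43,9],[44,0]]
[[27,9],[30,0],[43,9],[44,0]]
[[27,9],[30,0],[43,9],[44,0]]
[[27,9],[44,0]]
[[27,9],[44,4],[47,0]]
[[27,9],[30,18],[35,9],[44,4],[47,0]]
[[27,9],[30,18],[35,9],[44,4],[47,0]]
[[27,9],[30,18],[35,12],[47,0]]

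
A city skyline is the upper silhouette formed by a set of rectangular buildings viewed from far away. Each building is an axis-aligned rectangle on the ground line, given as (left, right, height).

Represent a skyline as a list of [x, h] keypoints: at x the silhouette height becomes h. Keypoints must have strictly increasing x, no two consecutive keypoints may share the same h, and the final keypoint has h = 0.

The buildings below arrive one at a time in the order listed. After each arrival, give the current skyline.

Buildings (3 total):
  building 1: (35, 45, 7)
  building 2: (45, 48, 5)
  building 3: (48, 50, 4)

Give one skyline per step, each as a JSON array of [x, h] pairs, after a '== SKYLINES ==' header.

== SKYLINES ==
[[35,7],[45,0]]
[[35,7],[45,5],[48,0]]
[[35,7],[45,5],[48,4],[50,0]]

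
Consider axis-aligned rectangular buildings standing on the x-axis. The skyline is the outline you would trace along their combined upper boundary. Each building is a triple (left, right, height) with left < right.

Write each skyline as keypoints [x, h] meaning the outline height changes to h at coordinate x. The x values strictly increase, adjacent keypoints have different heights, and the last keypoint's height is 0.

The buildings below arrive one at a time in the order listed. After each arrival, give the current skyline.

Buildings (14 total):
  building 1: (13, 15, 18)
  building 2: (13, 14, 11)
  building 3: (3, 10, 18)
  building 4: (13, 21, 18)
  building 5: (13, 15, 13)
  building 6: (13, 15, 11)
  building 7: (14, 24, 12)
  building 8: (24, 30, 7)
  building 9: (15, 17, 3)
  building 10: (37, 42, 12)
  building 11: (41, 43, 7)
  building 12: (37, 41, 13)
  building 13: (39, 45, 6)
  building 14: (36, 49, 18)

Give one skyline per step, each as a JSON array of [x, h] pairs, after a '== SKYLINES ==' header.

== SKYLINES ==
[[13,18],[15,0]]
[[13,18],[15,0]]
[[3,18],[10,0],[13,18],[15,0]]
[[3,18],[10,0],[13,18],[21,0]]
[[3,18],[10,0],[13,18],[21,0]]
[[3,18],[10,0],[13,18],[21,0]]
[[3,18],[10,0],[13,18],[21,12],[24,0]]
[[3,18],[10,0],[13,18],[21,12],[24,7],[30,0]]
[[3,18],[10,0],[13,18],[21,12],[24,7],[30,0]]
[[3,18],[10,0],[13,18],[21,12],[24,7],[30,0],[37,12],[42,0]]
[[3,18],[10,0],[13,18],[21,12],[24,7],[30,0],[37,12],[42,7],[43,0]]
[[3,18],[10,0],[13,18],[21,12],[24,7],[30,0],[37,13],[41,12],[42,7],[43,0]]
[[3,18],[10,0],[13,18],[21,12],[24,7],[30,0],[37,13],[41,12],[42,7],[43,6],[45,0]]
[[3,18],[10,0],[13,18],[21,12],[24,7],[30,0],[36,18],[49,0]]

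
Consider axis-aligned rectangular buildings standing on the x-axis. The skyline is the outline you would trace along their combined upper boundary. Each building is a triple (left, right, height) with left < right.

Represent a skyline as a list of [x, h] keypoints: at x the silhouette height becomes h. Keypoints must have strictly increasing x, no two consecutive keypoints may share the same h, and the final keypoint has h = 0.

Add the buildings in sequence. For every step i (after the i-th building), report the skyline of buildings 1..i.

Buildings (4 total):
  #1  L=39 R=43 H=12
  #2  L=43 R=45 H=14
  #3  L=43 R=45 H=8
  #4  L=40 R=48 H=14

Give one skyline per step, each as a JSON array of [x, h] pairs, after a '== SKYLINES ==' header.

== SKYLINES ==
[[39,12],[43,0]]
[[39,12],[43,14],[45,0]]
[[39,12],[43,14],[45,0]]
[[39,12],[40,14],[48,0]]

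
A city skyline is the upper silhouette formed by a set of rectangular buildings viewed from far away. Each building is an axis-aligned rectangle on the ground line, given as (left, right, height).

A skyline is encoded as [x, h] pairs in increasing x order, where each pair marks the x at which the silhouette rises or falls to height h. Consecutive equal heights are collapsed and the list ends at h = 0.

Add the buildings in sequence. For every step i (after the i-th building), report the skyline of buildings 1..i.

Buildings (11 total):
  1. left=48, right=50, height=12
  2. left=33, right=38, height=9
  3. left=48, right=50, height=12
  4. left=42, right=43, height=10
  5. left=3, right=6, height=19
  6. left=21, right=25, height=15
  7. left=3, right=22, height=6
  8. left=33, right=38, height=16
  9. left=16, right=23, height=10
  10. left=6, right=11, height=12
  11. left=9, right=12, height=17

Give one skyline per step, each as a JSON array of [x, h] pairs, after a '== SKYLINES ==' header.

== SKYLINES ==
[[48,12],[50,0]]
[[33,9],[38,0],[48,12],[50,0]]
[[33,9],[38,0],[48,12],[50,0]]
[[33,9],[38,0],[42,10],[43,0],[48,12],[50,0]]
[[3,19],[6,0],[33,9],[38,0],[42,10],[43,0],[48,12],[50,0]]
[[3,19],[6,0],[21,15],[25,0],[33,9],[38,0],[42,10],[43,0],[48,12],[50,0]]
[[3,19],[6,6],[21,15],[25,0],[33,9],[38,0],[42,10],[43,0],[48,12],[50,0]]
[[3,19],[6,6],[21,15],[25,0],[33,16],[38,0],[42,10],[43,0],[48,12],[50,0]]
[[3,19],[6,6],[16,10],[21,15],[25,0],[33,16],[38,0],[42,10],[43,0],[48,12],[50,0]]
[[3,19],[6,12],[11,6],[16,10],[21,15],[25,0],[33,16],[38,0],[42,10],[43,0],[48,12],[50,0]]
[[3,19],[6,12],[9,17],[12,6],[16,10],[21,15],[25,0],[33,16],[38,0],[42,10],[43,0],[48,12],[50,0]]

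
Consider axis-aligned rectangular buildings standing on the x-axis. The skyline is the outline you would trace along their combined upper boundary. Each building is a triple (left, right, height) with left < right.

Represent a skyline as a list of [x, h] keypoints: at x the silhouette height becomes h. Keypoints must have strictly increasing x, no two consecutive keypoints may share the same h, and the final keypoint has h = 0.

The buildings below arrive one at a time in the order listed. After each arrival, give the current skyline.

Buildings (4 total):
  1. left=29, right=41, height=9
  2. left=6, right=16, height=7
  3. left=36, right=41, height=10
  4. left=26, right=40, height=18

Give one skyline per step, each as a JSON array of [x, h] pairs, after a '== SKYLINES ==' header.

== SKYLINES ==
[[29,9],[41,0]]
[[6,7],[16,0],[29,9],[41,0]]
[[6,7],[16,0],[29,9],[36,10],[41,0]]
[[6,7],[16,0],[26,18],[40,10],[41,0]]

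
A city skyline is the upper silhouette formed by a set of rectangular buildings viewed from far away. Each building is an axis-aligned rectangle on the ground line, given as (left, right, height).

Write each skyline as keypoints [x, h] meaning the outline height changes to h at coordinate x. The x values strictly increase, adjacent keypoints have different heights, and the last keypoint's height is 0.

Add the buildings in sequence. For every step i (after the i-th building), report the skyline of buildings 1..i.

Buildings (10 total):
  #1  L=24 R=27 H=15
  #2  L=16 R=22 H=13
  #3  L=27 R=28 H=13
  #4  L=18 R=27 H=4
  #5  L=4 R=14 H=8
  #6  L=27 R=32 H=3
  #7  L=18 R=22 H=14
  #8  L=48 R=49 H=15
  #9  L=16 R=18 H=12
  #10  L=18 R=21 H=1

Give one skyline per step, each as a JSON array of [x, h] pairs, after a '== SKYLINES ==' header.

== SKYLINES ==
[[24,15],[27,0]]
[[16,13],[22,0],[24,15],[27,0]]
[[16,13],[22,0],[24,15],[27,13],[28,0]]
[[16,13],[22,4],[24,15],[27,13],[28,0]]
[[4,8],[14,0],[16,13],[22,4],[24,15],[27,13],[28,0]]
[[4,8],[14,0],[16,13],[22,4],[24,15],[27,13],[28,3],[32,0]]
[[4,8],[14,0],[16,13],[18,14],[22,4],[24,15],[27,13],[28,3],[32,0]]
[[4,8],[14,0],[16,13],[18,14],[22,4],[24,15],[27,13],[28,3],[32,0],[48,15],[49,0]]
[[4,8],[14,0],[16,13],[18,14],[22,4],[24,15],[27,13],[28,3],[32,0],[48,15],[49,0]]
[[4,8],[14,0],[16,13],[18,14],[22,4],[24,15],[27,13],[28,3],[32,0],[48,15],[49,0]]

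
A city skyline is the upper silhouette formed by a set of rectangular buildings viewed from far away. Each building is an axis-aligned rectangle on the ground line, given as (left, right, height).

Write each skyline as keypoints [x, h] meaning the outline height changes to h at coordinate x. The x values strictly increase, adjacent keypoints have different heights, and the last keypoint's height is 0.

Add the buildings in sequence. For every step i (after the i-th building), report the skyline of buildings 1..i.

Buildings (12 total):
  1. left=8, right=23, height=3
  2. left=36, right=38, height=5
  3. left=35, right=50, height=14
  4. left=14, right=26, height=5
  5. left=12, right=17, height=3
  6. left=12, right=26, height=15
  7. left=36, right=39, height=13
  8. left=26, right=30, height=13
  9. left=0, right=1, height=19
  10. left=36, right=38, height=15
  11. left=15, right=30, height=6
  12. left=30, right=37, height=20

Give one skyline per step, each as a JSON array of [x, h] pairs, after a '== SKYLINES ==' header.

== SKYLINES ==
[[8,3],[23,0]]
[[8,3],[23,0],[36,5],[38,0]]
[[8,3],[23,0],[35,14],[50,0]]
[[8,3],[14,5],[26,0],[35,14],[50,0]]
[[8,3],[14,5],[26,0],[35,14],[50,0]]
[[8,3],[12,15],[26,0],[35,14],[50,0]]
[[8,3],[12,15],[26,0],[35,14],[50,0]]
[[8,3],[12,15],[26,13],[30,0],[35,14],[50,0]]
[[0,19],[1,0],[8,3],[12,15],[26,13],[30,0],[35,14],[50,0]]
[[0,19],[1,0],[8,3],[12,15],[26,13],[30,0],[35,14],[36,15],[38,14],[50,0]]
[[0,19],[1,0],[8,3],[12,15],[26,13],[30,0],[35,14],[36,15],[38,14],[50,0]]
[[0,19],[1,0],[8,3],[12,15],[26,13],[30,20],[37,15],[38,14],[50,0]]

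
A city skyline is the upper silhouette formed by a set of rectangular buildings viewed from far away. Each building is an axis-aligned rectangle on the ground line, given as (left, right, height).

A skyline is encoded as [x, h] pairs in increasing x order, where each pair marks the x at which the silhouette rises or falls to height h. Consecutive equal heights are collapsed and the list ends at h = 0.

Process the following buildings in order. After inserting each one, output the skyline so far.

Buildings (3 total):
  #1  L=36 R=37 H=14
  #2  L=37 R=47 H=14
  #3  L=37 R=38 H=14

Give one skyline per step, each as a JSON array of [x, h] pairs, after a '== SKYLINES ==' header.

== SKYLINES ==
[[36,14],[37,0]]
[[36,14],[47,0]]
[[36,14],[47,0]]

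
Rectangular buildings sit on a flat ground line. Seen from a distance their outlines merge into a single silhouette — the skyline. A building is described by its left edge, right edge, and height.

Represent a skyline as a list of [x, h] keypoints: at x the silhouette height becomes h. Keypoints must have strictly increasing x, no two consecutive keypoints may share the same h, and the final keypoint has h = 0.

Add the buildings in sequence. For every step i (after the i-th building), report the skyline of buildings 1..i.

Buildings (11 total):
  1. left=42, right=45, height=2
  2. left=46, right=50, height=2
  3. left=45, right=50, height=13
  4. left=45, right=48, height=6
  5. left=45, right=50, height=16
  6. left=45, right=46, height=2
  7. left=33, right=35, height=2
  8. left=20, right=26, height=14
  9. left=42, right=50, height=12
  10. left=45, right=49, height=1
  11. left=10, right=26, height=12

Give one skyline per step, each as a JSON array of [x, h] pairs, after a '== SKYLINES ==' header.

== SKYLINES ==
[[42,2],[45,0]]
[[42,2],[45,0],[46,2],[50,0]]
[[42,2],[45,13],[50,0]]
[[42,2],[45,13],[50,0]]
[[42,2],[45,16],[50,0]]
[[42,2],[45,16],[50,0]]
[[33,2],[35,0],[42,2],[45,16],[50,0]]
[[20,14],[26,0],[33,2],[35,0],[42,2],[45,16],[50,0]]
[[20,14],[26,0],[33,2],[35,0],[42,12],[45,16],[50,0]]
[[20,14],[26,0],[33,2],[35,0],[42,12],[45,16],[50,0]]
[[10,12],[20,14],[26,0],[33,2],[35,0],[42,12],[45,16],[50,0]]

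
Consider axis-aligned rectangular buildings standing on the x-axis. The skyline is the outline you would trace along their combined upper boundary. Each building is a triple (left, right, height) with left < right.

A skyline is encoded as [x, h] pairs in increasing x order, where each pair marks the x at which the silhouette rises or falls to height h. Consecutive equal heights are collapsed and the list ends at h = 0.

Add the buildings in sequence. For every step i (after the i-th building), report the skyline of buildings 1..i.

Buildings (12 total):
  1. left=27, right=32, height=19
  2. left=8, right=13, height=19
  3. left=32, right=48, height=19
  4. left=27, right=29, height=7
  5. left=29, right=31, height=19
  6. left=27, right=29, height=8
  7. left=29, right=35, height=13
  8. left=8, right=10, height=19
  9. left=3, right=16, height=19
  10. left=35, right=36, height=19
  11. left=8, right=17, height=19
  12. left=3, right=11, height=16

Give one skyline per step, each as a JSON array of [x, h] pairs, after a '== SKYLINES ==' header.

== SKYLINES ==
[[27,19],[32,0]]
[[8,19],[13,0],[27,19],[32,0]]
[[8,19],[13,0],[27,19],[48,0]]
[[8,19],[13,0],[27,19],[48,0]]
[[8,19],[13,0],[27,19],[48,0]]
[[8,19],[13,0],[27,19],[48,0]]
[[8,19],[13,0],[27,19],[48,0]]
[[8,19],[13,0],[27,19],[48,0]]
[[3,19],[16,0],[27,19],[48,0]]
[[3,19],[16,0],[27,19],[48,0]]
[[3,19],[17,0],[27,19],[48,0]]
[[3,19],[17,0],[27,19],[48,0]]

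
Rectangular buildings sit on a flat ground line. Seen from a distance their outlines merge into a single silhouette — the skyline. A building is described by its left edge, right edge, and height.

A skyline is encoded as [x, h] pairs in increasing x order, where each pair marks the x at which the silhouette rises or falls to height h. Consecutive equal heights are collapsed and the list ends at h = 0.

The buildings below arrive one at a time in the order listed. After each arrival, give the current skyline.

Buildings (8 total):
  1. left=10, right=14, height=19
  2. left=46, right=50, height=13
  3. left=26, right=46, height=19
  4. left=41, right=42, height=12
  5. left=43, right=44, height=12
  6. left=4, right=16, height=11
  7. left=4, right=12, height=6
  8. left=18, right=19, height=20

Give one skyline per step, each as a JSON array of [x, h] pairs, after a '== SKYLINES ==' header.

== SKYLINES ==
[[10,19],[14,0]]
[[10,19],[14,0],[46,13],[50,0]]
[[10,19],[14,0],[26,19],[46,13],[50,0]]
[[10,19],[14,0],[26,19],[46,13],[50,0]]
[[10,19],[14,0],[26,19],[46,13],[50,0]]
[[4,11],[10,19],[14,11],[16,0],[26,19],[46,13],[50,0]]
[[4,11],[10,19],[14,11],[16,0],[26,19],[46,13],[50,0]]
[[4,11],[10,19],[14,11],[16,0],[18,20],[19,0],[26,19],[46,13],[50,0]]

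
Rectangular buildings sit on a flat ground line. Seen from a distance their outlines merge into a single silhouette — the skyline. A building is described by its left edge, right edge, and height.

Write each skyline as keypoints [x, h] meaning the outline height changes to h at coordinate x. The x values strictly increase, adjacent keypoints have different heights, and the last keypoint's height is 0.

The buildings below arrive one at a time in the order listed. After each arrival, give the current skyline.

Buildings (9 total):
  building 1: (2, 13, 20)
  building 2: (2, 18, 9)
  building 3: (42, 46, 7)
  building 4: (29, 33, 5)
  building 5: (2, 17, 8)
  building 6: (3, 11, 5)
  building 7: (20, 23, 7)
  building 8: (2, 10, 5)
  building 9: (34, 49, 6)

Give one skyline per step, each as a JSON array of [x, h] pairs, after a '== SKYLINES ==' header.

== SKYLINES ==
[[2,20],[13,0]]
[[2,20],[13,9],[18,0]]
[[2,20],[13,9],[18,0],[42,7],[46,0]]
[[2,20],[13,9],[18,0],[29,5],[33,0],[42,7],[46,0]]
[[2,20],[13,9],[18,0],[29,5],[33,0],[42,7],[46,0]]
[[2,20],[13,9],[18,0],[29,5],[33,0],[42,7],[46,0]]
[[2,20],[13,9],[18,0],[20,7],[23,0],[29,5],[33,0],[42,7],[46,0]]
[[2,20],[13,9],[18,0],[20,7],[23,0],[29,5],[33,0],[42,7],[46,0]]
[[2,20],[13,9],[18,0],[20,7],[23,0],[29,5],[33,0],[34,6],[42,7],[46,6],[49,0]]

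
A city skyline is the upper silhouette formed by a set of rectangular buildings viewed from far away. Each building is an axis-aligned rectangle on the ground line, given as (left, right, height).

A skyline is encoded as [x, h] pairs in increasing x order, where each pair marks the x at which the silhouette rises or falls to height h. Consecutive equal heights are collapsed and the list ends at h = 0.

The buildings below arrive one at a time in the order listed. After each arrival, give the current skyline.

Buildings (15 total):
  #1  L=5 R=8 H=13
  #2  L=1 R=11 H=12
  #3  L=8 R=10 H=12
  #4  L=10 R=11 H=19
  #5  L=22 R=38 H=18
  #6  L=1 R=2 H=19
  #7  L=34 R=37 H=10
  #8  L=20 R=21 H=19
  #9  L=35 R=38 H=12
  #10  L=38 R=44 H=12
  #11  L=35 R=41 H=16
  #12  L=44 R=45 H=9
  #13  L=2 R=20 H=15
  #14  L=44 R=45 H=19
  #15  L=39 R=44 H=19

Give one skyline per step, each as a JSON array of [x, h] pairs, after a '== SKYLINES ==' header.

== SKYLINES ==
[[5,13],[8,0]]
[[1,12],[5,13],[8,12],[11,0]]
[[1,12],[5,13],[8,12],[11,0]]
[[1,12],[5,13],[8,12],[10,19],[11,0]]
[[1,12],[5,13],[8,12],[10,19],[11,0],[22,18],[38,0]]
[[1,19],[2,12],[5,13],[8,12],[10,19],[11,0],[22,18],[38,0]]
[[1,19],[2,12],[5,13],[8,12],[10,19],[11,0],[22,18],[38,0]]
[[1,19],[2,12],[5,13],[8,12],[10,19],[11,0],[20,19],[21,0],[22,18],[38,0]]
[[1,19],[2,12],[5,13],[8,12],[10,19],[11,0],[20,19],[21,0],[22,18],[38,0]]
[[1,19],[2,12],[5,13],[8,12],[10,19],[11,0],[20,19],[21,0],[22,18],[38,12],[44,0]]
[[1,19],[2,12],[5,13],[8,12],[10,19],[11,0],[20,19],[21,0],[22,18],[38,16],[41,12],[44,0]]
[[1,19],[2,12],[5,13],[8,12],[10,19],[11,0],[20,19],[21,0],[22,18],[38,16],[41,12],[44,9],[45,0]]
[[1,19],[2,15],[10,19],[11,15],[20,19],[21,0],[22,18],[38,16],[41,12],[44,9],[45,0]]
[[1,19],[2,15],[10,19],[11,15],[20,19],[21,0],[22,18],[38,16],[41,12],[44,19],[45,0]]
[[1,19],[2,15],[10,19],[11,15],[20,19],[21,0],[22,18],[38,16],[39,19],[45,0]]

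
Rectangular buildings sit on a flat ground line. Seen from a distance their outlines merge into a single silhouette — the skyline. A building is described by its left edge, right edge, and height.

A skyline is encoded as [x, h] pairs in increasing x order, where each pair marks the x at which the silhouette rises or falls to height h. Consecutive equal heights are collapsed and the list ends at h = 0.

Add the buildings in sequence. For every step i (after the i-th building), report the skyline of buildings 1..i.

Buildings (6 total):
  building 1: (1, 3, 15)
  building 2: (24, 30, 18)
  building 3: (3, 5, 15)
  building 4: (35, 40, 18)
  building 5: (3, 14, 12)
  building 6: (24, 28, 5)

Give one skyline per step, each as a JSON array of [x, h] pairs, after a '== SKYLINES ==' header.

== SKYLINES ==
[[1,15],[3,0]]
[[1,15],[3,0],[24,18],[30,0]]
[[1,15],[5,0],[24,18],[30,0]]
[[1,15],[5,0],[24,18],[30,0],[35,18],[40,0]]
[[1,15],[5,12],[14,0],[24,18],[30,0],[35,18],[40,0]]
[[1,15],[5,12],[14,0],[24,18],[30,0],[35,18],[40,0]]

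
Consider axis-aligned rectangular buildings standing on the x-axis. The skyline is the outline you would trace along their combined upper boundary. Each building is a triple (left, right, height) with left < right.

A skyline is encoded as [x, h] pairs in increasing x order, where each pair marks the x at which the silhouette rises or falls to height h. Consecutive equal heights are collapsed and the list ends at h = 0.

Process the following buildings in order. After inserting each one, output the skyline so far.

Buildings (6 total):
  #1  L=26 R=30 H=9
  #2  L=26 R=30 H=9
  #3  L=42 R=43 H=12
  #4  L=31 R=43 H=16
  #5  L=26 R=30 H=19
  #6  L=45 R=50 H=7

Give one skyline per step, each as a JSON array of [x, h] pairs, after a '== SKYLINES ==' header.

== SKYLINES ==
[[26,9],[30,0]]
[[26,9],[30,0]]
[[26,9],[30,0],[42,12],[43,0]]
[[26,9],[30,0],[31,16],[43,0]]
[[26,19],[30,0],[31,16],[43,0]]
[[26,19],[30,0],[31,16],[43,0],[45,7],[50,0]]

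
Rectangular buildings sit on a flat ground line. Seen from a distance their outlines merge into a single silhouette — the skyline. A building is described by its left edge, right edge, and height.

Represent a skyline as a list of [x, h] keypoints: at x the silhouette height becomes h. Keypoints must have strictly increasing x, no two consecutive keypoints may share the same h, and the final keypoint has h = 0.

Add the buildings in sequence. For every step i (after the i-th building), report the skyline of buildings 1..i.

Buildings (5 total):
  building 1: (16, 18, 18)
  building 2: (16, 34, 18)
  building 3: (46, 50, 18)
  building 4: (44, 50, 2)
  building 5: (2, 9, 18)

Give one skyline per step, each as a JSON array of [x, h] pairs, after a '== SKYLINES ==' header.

== SKYLINES ==
[[16,18],[18,0]]
[[16,18],[34,0]]
[[16,18],[34,0],[46,18],[50,0]]
[[16,18],[34,0],[44,2],[46,18],[50,0]]
[[2,18],[9,0],[16,18],[34,0],[44,2],[46,18],[50,0]]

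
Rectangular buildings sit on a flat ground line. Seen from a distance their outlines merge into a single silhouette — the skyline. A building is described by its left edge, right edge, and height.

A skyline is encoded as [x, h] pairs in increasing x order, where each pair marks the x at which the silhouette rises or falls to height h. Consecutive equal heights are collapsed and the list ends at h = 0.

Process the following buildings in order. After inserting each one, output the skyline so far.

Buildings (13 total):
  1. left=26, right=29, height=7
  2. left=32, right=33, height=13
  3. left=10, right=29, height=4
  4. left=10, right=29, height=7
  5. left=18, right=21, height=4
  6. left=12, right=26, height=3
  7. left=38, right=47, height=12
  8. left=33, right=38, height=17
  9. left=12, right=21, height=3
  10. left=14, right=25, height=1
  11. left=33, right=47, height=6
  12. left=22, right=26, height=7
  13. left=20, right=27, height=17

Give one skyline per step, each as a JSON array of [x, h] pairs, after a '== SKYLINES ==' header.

== SKYLINES ==
[[26,7],[29,0]]
[[26,7],[29,0],[32,13],[33,0]]
[[10,4],[26,7],[29,0],[32,13],[33,0]]
[[10,7],[29,0],[32,13],[33,0]]
[[10,7],[29,0],[32,13],[33,0]]
[[10,7],[29,0],[32,13],[33,0]]
[[10,7],[29,0],[32,13],[33,0],[38,12],[47,0]]
[[10,7],[29,0],[32,13],[33,17],[38,12],[47,0]]
[[10,7],[29,0],[32,13],[33,17],[38,12],[47,0]]
[[10,7],[29,0],[32,13],[33,17],[38,12],[47,0]]
[[10,7],[29,0],[32,13],[33,17],[38,12],[47,0]]
[[10,7],[29,0],[32,13],[33,17],[38,12],[47,0]]
[[10,7],[20,17],[27,7],[29,0],[32,13],[33,17],[38,12],[47,0]]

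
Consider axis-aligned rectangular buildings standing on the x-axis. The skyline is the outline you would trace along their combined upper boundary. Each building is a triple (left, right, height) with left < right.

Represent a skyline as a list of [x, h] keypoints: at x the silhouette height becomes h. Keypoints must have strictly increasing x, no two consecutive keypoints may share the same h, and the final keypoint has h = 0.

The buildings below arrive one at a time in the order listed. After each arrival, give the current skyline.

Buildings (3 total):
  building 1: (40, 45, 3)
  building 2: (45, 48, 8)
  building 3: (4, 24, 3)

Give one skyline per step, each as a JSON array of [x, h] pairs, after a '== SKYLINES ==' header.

== SKYLINES ==
[[40,3],[45,0]]
[[40,3],[45,8],[48,0]]
[[4,3],[24,0],[40,3],[45,8],[48,0]]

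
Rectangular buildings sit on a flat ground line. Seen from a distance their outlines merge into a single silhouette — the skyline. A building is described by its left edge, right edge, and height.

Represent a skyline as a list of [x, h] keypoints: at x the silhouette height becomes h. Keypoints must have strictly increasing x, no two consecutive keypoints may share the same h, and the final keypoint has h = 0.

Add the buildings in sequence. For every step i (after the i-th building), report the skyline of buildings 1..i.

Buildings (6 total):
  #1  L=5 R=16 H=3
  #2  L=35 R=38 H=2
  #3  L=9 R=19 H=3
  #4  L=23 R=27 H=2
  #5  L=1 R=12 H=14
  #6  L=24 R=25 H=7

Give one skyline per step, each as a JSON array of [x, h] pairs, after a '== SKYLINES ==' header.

== SKYLINES ==
[[5,3],[16,0]]
[[5,3],[16,0],[35,2],[38,0]]
[[5,3],[19,0],[35,2],[38,0]]
[[5,3],[19,0],[23,2],[27,0],[35,2],[38,0]]
[[1,14],[12,3],[19,0],[23,2],[27,0],[35,2],[38,0]]
[[1,14],[12,3],[19,0],[23,2],[24,7],[25,2],[27,0],[35,2],[38,0]]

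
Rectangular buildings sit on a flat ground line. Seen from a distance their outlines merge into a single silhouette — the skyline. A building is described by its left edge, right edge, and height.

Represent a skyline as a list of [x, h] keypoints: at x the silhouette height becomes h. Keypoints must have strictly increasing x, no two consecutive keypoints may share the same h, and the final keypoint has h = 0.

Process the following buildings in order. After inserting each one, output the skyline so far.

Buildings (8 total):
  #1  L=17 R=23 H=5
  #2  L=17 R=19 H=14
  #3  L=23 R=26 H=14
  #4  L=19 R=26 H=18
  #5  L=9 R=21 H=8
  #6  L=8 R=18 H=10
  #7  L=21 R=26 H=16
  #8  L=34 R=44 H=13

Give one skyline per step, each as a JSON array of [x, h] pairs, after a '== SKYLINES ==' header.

== SKYLINES ==
[[17,5],[23,0]]
[[17,14],[19,5],[23,0]]
[[17,14],[19,5],[23,14],[26,0]]
[[17,14],[19,18],[26,0]]
[[9,8],[17,14],[19,18],[26,0]]
[[8,10],[17,14],[19,18],[26,0]]
[[8,10],[17,14],[19,18],[26,0]]
[[8,10],[17,14],[19,18],[26,0],[34,13],[44,0]]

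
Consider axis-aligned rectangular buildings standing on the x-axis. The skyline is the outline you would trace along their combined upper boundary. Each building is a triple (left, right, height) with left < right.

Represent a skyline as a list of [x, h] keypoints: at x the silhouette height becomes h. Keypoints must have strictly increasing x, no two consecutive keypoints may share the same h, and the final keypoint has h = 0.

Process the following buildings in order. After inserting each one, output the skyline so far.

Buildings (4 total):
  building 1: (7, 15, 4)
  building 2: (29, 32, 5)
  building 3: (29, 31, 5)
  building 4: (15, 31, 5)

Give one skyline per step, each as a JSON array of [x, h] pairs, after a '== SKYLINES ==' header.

== SKYLINES ==
[[7,4],[15,0]]
[[7,4],[15,0],[29,5],[32,0]]
[[7,4],[15,0],[29,5],[32,0]]
[[7,4],[15,5],[32,0]]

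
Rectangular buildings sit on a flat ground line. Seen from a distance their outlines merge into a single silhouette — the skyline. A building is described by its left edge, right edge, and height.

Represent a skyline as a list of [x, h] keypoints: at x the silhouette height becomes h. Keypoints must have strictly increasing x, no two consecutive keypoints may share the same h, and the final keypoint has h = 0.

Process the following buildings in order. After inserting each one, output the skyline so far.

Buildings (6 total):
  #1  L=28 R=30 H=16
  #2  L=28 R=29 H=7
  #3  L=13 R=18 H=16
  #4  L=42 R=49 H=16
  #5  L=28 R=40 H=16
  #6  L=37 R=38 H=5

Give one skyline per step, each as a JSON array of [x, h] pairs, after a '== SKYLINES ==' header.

== SKYLINES ==
[[28,16],[30,0]]
[[28,16],[30,0]]
[[13,16],[18,0],[28,16],[30,0]]
[[13,16],[18,0],[28,16],[30,0],[42,16],[49,0]]
[[13,16],[18,0],[28,16],[40,0],[42,16],[49,0]]
[[13,16],[18,0],[28,16],[40,0],[42,16],[49,0]]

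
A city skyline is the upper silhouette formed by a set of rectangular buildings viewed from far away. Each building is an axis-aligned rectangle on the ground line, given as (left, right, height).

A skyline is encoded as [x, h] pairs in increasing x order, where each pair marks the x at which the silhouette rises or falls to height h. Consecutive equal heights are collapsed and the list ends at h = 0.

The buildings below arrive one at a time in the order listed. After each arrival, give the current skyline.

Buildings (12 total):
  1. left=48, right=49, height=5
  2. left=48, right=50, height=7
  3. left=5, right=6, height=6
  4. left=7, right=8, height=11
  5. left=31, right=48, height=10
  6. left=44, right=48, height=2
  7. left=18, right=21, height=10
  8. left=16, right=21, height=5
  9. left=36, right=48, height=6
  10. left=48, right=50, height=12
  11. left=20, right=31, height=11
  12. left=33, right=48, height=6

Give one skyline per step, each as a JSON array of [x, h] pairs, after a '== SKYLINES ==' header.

== SKYLINES ==
[[48,5],[49,0]]
[[48,7],[50,0]]
[[5,6],[6,0],[48,7],[50,0]]
[[5,6],[6,0],[7,11],[8,0],[48,7],[50,0]]
[[5,6],[6,0],[7,11],[8,0],[31,10],[48,7],[50,0]]
[[5,6],[6,0],[7,11],[8,0],[31,10],[48,7],[50,0]]
[[5,6],[6,0],[7,11],[8,0],[18,10],[21,0],[31,10],[48,7],[50,0]]
[[5,6],[6,0],[7,11],[8,0],[16,5],[18,10],[21,0],[31,10],[48,7],[50,0]]
[[5,6],[6,0],[7,11],[8,0],[16,5],[18,10],[21,0],[31,10],[48,7],[50,0]]
[[5,6],[6,0],[7,11],[8,0],[16,5],[18,10],[21,0],[31,10],[48,12],[50,0]]
[[5,6],[6,0],[7,11],[8,0],[16,5],[18,10],[20,11],[31,10],[48,12],[50,0]]
[[5,6],[6,0],[7,11],[8,0],[16,5],[18,10],[20,11],[31,10],[48,12],[50,0]]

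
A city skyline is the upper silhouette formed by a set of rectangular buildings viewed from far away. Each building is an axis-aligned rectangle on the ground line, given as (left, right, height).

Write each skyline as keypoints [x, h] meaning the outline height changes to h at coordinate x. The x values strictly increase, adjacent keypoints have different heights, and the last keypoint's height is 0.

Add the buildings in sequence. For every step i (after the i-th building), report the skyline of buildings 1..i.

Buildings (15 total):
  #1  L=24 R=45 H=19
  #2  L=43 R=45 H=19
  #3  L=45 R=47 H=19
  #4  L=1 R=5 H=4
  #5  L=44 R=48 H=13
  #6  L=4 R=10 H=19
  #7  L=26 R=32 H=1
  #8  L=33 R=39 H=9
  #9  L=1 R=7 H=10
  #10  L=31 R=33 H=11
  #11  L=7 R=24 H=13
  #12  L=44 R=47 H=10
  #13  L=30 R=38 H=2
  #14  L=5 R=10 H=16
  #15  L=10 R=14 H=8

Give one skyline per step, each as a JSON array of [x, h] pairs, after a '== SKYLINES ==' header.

== SKYLINES ==
[[24,19],[45,0]]
[[24,19],[45,0]]
[[24,19],[47,0]]
[[1,4],[5,0],[24,19],[47,0]]
[[1,4],[5,0],[24,19],[47,13],[48,0]]
[[1,4],[4,19],[10,0],[24,19],[47,13],[48,0]]
[[1,4],[4,19],[10,0],[24,19],[47,13],[48,0]]
[[1,4],[4,19],[10,0],[24,19],[47,13],[48,0]]
[[1,10],[4,19],[10,0],[24,19],[47,13],[48,0]]
[[1,10],[4,19],[10,0],[24,19],[47,13],[48,0]]
[[1,10],[4,19],[10,13],[24,19],[47,13],[48,0]]
[[1,10],[4,19],[10,13],[24,19],[47,13],[48,0]]
[[1,10],[4,19],[10,13],[24,19],[47,13],[48,0]]
[[1,10],[4,19],[10,13],[24,19],[47,13],[48,0]]
[[1,10],[4,19],[10,13],[24,19],[47,13],[48,0]]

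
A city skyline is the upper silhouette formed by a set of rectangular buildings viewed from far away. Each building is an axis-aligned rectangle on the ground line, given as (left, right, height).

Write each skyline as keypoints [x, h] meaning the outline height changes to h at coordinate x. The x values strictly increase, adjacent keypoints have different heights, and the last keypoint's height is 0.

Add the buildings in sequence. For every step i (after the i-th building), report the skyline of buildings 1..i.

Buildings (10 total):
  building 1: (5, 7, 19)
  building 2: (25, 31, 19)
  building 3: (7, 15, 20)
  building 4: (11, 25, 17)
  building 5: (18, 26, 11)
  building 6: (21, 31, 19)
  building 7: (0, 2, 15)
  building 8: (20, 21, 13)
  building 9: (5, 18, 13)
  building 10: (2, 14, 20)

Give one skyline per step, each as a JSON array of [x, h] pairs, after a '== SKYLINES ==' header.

== SKYLINES ==
[[5,19],[7,0]]
[[5,19],[7,0],[25,19],[31,0]]
[[5,19],[7,20],[15,0],[25,19],[31,0]]
[[5,19],[7,20],[15,17],[25,19],[31,0]]
[[5,19],[7,20],[15,17],[25,19],[31,0]]
[[5,19],[7,20],[15,17],[21,19],[31,0]]
[[0,15],[2,0],[5,19],[7,20],[15,17],[21,19],[31,0]]
[[0,15],[2,0],[5,19],[7,20],[15,17],[21,19],[31,0]]
[[0,15],[2,0],[5,19],[7,20],[15,17],[21,19],[31,0]]
[[0,15],[2,20],[15,17],[21,19],[31,0]]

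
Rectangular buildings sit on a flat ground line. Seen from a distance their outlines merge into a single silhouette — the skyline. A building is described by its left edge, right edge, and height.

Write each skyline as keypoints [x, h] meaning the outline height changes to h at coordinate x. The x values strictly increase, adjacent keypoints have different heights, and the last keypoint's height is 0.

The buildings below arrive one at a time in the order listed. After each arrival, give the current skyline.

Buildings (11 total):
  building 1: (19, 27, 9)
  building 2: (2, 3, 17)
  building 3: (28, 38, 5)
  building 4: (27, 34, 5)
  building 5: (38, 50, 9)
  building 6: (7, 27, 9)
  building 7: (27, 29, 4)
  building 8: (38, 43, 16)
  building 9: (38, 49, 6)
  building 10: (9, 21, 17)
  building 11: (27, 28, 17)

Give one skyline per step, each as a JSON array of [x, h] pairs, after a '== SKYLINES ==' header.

== SKYLINES ==
[[19,9],[27,0]]
[[2,17],[3,0],[19,9],[27,0]]
[[2,17],[3,0],[19,9],[27,0],[28,5],[38,0]]
[[2,17],[3,0],[19,9],[27,5],[38,0]]
[[2,17],[3,0],[19,9],[27,5],[38,9],[50,0]]
[[2,17],[3,0],[7,9],[27,5],[38,9],[50,0]]
[[2,17],[3,0],[7,9],[27,5],[38,9],[50,0]]
[[2,17],[3,0],[7,9],[27,5],[38,16],[43,9],[50,0]]
[[2,17],[3,0],[7,9],[27,5],[38,16],[43,9],[50,0]]
[[2,17],[3,0],[7,9],[9,17],[21,9],[27,5],[38,16],[43,9],[50,0]]
[[2,17],[3,0],[7,9],[9,17],[21,9],[27,17],[28,5],[38,16],[43,9],[50,0]]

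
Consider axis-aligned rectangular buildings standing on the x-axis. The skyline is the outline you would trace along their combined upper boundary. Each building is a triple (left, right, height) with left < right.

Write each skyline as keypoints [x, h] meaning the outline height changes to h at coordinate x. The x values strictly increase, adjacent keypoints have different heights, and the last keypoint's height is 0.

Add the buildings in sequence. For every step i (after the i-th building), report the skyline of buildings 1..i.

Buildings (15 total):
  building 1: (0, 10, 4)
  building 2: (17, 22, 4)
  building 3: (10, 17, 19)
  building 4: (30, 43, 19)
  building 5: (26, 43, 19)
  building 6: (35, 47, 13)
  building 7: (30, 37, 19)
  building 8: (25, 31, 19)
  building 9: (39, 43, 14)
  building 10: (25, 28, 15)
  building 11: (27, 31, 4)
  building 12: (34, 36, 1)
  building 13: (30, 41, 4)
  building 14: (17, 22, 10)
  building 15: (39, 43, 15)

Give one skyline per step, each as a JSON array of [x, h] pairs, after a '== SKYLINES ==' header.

== SKYLINES ==
[[0,4],[10,0]]
[[0,4],[10,0],[17,4],[22,0]]
[[0,4],[10,19],[17,4],[22,0]]
[[0,4],[10,19],[17,4],[22,0],[30,19],[43,0]]
[[0,4],[10,19],[17,4],[22,0],[26,19],[43,0]]
[[0,4],[10,19],[17,4],[22,0],[26,19],[43,13],[47,0]]
[[0,4],[10,19],[17,4],[22,0],[26,19],[43,13],[47,0]]
[[0,4],[10,19],[17,4],[22,0],[25,19],[43,13],[47,0]]
[[0,4],[10,19],[17,4],[22,0],[25,19],[43,13],[47,0]]
[[0,4],[10,19],[17,4],[22,0],[25,19],[43,13],[47,0]]
[[0,4],[10,19],[17,4],[22,0],[25,19],[43,13],[47,0]]
[[0,4],[10,19],[17,4],[22,0],[25,19],[43,13],[47,0]]
[[0,4],[10,19],[17,4],[22,0],[25,19],[43,13],[47,0]]
[[0,4],[10,19],[17,10],[22,0],[25,19],[43,13],[47,0]]
[[0,4],[10,19],[17,10],[22,0],[25,19],[43,13],[47,0]]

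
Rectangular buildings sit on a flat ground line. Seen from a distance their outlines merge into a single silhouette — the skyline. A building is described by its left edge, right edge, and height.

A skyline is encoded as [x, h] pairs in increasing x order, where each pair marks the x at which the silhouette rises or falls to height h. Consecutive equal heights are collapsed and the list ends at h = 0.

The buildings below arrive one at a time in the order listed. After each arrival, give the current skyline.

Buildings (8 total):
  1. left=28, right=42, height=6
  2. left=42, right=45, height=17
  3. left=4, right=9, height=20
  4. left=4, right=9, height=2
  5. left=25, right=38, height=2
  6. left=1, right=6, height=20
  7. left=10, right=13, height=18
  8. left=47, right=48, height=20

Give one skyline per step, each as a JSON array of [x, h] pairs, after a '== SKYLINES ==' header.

== SKYLINES ==
[[28,6],[42,0]]
[[28,6],[42,17],[45,0]]
[[4,20],[9,0],[28,6],[42,17],[45,0]]
[[4,20],[9,0],[28,6],[42,17],[45,0]]
[[4,20],[9,0],[25,2],[28,6],[42,17],[45,0]]
[[1,20],[9,0],[25,2],[28,6],[42,17],[45,0]]
[[1,20],[9,0],[10,18],[13,0],[25,2],[28,6],[42,17],[45,0]]
[[1,20],[9,0],[10,18],[13,0],[25,2],[28,6],[42,17],[45,0],[47,20],[48,0]]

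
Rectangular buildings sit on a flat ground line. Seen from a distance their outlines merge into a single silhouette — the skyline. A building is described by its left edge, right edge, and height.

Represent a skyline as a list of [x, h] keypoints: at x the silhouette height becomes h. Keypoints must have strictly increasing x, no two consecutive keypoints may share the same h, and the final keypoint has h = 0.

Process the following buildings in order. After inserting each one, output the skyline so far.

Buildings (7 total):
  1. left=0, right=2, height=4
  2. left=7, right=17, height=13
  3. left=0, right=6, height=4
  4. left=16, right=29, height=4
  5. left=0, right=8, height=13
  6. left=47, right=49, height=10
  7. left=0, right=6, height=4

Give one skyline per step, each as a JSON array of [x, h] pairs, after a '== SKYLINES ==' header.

== SKYLINES ==
[[0,4],[2,0]]
[[0,4],[2,0],[7,13],[17,0]]
[[0,4],[6,0],[7,13],[17,0]]
[[0,4],[6,0],[7,13],[17,4],[29,0]]
[[0,13],[17,4],[29,0]]
[[0,13],[17,4],[29,0],[47,10],[49,0]]
[[0,13],[17,4],[29,0],[47,10],[49,0]]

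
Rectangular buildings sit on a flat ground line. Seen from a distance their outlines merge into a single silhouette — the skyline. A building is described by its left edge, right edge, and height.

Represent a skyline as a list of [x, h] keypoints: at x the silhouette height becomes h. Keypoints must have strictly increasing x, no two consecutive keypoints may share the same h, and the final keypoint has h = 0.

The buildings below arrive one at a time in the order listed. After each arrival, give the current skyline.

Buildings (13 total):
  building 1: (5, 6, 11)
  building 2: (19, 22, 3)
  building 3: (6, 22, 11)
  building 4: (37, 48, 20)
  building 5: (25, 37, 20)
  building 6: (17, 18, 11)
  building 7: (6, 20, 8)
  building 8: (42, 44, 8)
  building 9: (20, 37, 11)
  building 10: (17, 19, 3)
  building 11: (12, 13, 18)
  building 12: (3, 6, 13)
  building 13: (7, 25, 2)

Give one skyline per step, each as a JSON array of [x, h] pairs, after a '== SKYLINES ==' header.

== SKYLINES ==
[[5,11],[6,0]]
[[5,11],[6,0],[19,3],[22,0]]
[[5,11],[22,0]]
[[5,11],[22,0],[37,20],[48,0]]
[[5,11],[22,0],[25,20],[48,0]]
[[5,11],[22,0],[25,20],[48,0]]
[[5,11],[22,0],[25,20],[48,0]]
[[5,11],[22,0],[25,20],[48,0]]
[[5,11],[25,20],[48,0]]
[[5,11],[25,20],[48,0]]
[[5,11],[12,18],[13,11],[25,20],[48,0]]
[[3,13],[6,11],[12,18],[13,11],[25,20],[48,0]]
[[3,13],[6,11],[12,18],[13,11],[25,20],[48,0]]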